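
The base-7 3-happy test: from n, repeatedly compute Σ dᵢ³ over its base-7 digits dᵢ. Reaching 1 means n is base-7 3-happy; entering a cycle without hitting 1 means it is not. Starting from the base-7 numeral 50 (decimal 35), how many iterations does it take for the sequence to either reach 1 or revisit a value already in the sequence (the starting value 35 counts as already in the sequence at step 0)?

9

35 = (5,0)_7 → 5³ + 0³ = 125 + 0 = 125
125 = (2,3,6)_7 → 2³ + 3³ + 6³ = 8 + 27 + 216 = 251
251 = (5,0,6)_7 → 5³ + 0³ + 6³ = 125 + 0 + 216 = 341
341 = (6,6,5)_7 → 6³ + 6³ + 5³ = 216 + 216 + 125 = 557
557 = (1,4,2,4)_7 → 1³ + 4³ + 2³ + 4³ = 1 + 64 + 8 + 64 = 137
137 = (2,5,4)_7 → 2³ + 5³ + 4³ = 8 + 125 + 64 = 197
197 = (4,0,1)_7 → 4³ + 0³ + 1³ = 64 + 0 + 1 = 65
65 = (1,2,2)_7 → 1³ + 2³ + 2³ = 1 + 8 + 8 = 17
17 = (2,3)_7 → 2³ + 3³ = 8 + 27 = 35  — 35 repeats.
That took 9 steps.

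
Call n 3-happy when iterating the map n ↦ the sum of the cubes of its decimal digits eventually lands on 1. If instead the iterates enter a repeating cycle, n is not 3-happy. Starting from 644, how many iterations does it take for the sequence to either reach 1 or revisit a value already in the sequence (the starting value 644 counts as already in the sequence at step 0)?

644 → 344
344 → 155
155 → 251
251 → 134
134 → 92
92 → 737
737 → 713
713 → 371
371 → 371  — 371 repeats.
That took 9 steps.

9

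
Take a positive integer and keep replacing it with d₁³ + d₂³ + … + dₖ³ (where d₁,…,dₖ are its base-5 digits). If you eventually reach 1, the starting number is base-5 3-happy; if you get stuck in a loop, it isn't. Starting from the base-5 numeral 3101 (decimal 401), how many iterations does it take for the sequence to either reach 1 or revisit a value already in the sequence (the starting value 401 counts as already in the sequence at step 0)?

401 = (3,1,0,1)_5 → 3³ + 1³ + 0³ + 1³ = 27 + 1 + 0 + 1 = 29
29 = (1,0,4)_5 → 1³ + 0³ + 4³ = 1 + 0 + 64 = 65
65 = (2,3,0)_5 → 2³ + 3³ + 0³ = 8 + 27 + 0 = 35
35 = (1,2,0)_5 → 1³ + 2³ + 0³ = 1 + 8 + 0 = 9
9 = (1,4)_5 → 1³ + 4³ = 1 + 64 = 65  — 65 repeats.
That took 5 steps.

5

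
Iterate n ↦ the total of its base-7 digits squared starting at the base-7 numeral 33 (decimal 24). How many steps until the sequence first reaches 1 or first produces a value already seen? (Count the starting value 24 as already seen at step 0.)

24 = (3,3)_7 → 3² + 3² = 18
18 = (2,4)_7 → 2² + 4² = 20
20 = (2,6)_7 → 2² + 6² = 40
40 = (5,5)_7 → 5² + 5² = 50
50 = (1,0,1)_7 → 1² + 0² + 1² = 2
2 = (2)_7 → 2² = 4
4 = (4)_7 → 4² = 16
16 = (2,2)_7 → 2² + 2² = 8
8 = (1,1)_7 → 1² + 1² = 2  — 2 repeats.
That took 9 steps.

9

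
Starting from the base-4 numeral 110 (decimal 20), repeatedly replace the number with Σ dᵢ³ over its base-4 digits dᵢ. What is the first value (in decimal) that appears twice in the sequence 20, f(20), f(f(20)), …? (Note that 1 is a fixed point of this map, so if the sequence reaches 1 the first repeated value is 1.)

8

20 = (1,1,0)_4 → 1³ + 1³ + 0³ = 2
2 = (2)_4 → 2³ = 8
8 = (2,0)_4 → 2³ + 0³ = 8  — 8 already appeared earlier.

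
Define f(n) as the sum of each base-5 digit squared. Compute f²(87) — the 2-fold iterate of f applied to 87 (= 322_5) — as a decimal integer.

13

87 = (3,2,2)_5 → 3² + 2² + 2² = 17
17 = (3,2)_5 → 3² + 2² = 13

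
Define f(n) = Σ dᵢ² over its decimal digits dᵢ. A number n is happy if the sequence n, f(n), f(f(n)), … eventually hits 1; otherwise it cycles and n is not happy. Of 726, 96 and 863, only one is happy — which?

726: 726 → 89 → 145 → 42 → 20 → 4 → 16 → 37 → 58 → 89  — repeats 89 (not happy)
96: 96 → 117 → 51 → 26 → 40 → 16 → 37 → 58 → 89 → 145 → 42 → 20 → 4 → 16  — repeats 16 (not happy)
863: 863 → 109 → 82 → 68 → 100 → 1  — reaches 1 (happy)

863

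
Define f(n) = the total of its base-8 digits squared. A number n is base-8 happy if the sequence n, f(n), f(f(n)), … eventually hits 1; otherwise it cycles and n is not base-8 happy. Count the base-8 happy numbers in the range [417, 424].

417: 417 → 53 → 61 → 74 → 6 → 36 → 32 → 16 → 4 → 16  (repeats 16)
418: 418 → 56 → 49 → 37 → 41 → 26 → 13 → 26  (repeats 26)
419: 419 → 61 → 74 → 6 → 36 → 32 → 16 → 4 → 16  (repeats 16)
420: 420 → 68 → 17 → 5 → 25 → 10 → 5  (repeats 5)
421: 421 → 77 → 27 → 18 → 8 → 1  (reaches 1)
422: 422 → 88 → 10 → 5 → 25 → 10  (repeats 10)
423: 423 → 101 → 42 → 29 → 34 → 20 → 20  (repeats 20)
424: 424 → 61 → 74 → 6 → 36 → 32 → 16 → 4 → 16  (repeats 16)
base-8 happy: 421

1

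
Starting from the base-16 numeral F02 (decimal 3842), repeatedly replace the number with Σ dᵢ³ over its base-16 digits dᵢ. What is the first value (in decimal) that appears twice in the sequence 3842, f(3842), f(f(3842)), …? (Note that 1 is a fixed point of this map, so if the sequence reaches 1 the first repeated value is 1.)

2729

3842 = (15,0,2)_16 → 15³ + 0³ + 2³ = 3375 + 0 + 8 = 3383
3383 = (13,3,7)_16 → 13³ + 3³ + 7³ = 2197 + 27 + 343 = 2567
2567 = (10,0,7)_16 → 10³ + 0³ + 7³ = 1000 + 0 + 343 = 1343
1343 = (5,3,15)_16 → 5³ + 3³ + 15³ = 125 + 27 + 3375 = 3527
3527 = (13,12,7)_16 → 13³ + 12³ + 7³ = 2197 + 1728 + 343 = 4268
4268 = (1,0,10,12)_16 → 1³ + 0³ + 10³ + 12³ = 1 + 0 + 1000 + 1728 = 2729
2729 = (10,10,9)_16 → 10³ + 10³ + 9³ = 1000 + 1000 + 729 = 2729  — 2729 already appeared earlier.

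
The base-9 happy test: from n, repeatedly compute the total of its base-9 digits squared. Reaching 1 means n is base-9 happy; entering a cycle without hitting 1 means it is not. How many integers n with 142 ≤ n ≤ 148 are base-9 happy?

142: 142 → 86 → 26 → 68 → 74 → 68  — not base-9 happy
143: 143 → 101 → 9 → 1  — base-9 happy
144: 144 → 50 → 50  — not base-9 happy
145: 145 → 51 → 61 → 85 → 17 → 65 → 53 → 89 → 65  — not base-9 happy
146: 146 → 54 → 36 → 16 → 50 → 50  — not base-9 happy
147: 147 → 59 → 61 → 85 → 17 → 65 → 53 → 89 → 65  — not base-9 happy
148: 148 → 66 → 58 → 52 → 74 → 68 → 74  — not base-9 happy
base-9 happy: 143

1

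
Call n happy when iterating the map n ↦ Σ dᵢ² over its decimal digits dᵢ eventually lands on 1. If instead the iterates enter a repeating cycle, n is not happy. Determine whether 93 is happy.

93 → 90
90 → 81
81 → 65
65 → 61
61 → 37
37 → 58
58 → 89
89 → 145
145 → 42
42 → 20
20 → 4
4 → 16
16 → 37  — 37 already seen; the sequence cycles without reaching 1.

not happy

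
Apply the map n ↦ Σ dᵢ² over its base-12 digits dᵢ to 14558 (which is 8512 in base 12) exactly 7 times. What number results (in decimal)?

34

14558 = (8,5,1,2)_12 → 8² + 5² + 1² + 2² = 94
94 = (7,10)_12 → 7² + 10² = 149
149 = (1,0,5)_12 → 1² + 0² + 5² = 26
26 = (2,2)_12 → 2² + 2² = 8
8 = (8)_12 → 8² = 64
64 = (5,4)_12 → 5² + 4² = 41
41 = (3,5)_12 → 3² + 5² = 34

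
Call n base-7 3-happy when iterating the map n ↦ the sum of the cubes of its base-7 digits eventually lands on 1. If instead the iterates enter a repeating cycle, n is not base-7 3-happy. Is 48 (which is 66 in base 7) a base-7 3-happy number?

not base-7 3-happy

48 = (6,6)_7 → 432
432 = (1,1,5,5)_7 → 252
252 = (5,1,0)_7 → 126
126 = (2,4,0)_7 → 72
72 = (1,3,2)_7 → 36
36 = (5,1)_7 → 126  — 126 already seen; the sequence cycles without reaching 1.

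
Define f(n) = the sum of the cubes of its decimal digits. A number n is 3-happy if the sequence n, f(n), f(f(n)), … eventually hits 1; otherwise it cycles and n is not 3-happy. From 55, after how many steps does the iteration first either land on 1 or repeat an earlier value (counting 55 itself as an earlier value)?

3

55 → 5³ + 5³ = 250
250 → 2³ + 5³ + 0³ = 133
133 → 1³ + 3³ + 3³ = 55  — 55 repeats.
That took 3 steps.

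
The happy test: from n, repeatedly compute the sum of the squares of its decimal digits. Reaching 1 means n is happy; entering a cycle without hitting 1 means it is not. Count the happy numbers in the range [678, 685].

2

678: 678 → 149 → 98 → 145 → 42 → 20 → 4 → 16 → 37 → 58 → 89 → 145  — not happy
679: 679 → 166 → 73 → 58 → 89 → 145 → 42 → 20 → 4 → 16 → 37 → 58  — not happy
680: 680 → 100 → 1  — happy
681: 681 → 101 → 2 → 4 → 16 → 37 → 58 → 89 → 145 → 42 → 20 → 4  — not happy
682: 682 → 104 → 17 → 50 → 25 → 29 → 85 → 89 → 145 → 42 → 20 → 4 → 16 → 37 → 58 → 89  — not happy
683: 683 → 109 → 82 → 68 → 100 → 1  — happy
684: 684 → 116 → 38 → 73 → 58 → 89 → 145 → 42 → 20 → 4 → 16 → 37 → 58  — not happy
685: 685 → 125 → 30 → 9 → 81 → 65 → 61 → 37 → 58 → 89 → 145 → 42 → 20 → 4 → 16 → 37  — not happy
happy: 680, 683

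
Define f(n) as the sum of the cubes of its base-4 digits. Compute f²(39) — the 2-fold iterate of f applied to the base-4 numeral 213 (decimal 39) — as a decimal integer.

9

39 = (2,1,3)_4 → 36
36 = (2,1,0)_4 → 9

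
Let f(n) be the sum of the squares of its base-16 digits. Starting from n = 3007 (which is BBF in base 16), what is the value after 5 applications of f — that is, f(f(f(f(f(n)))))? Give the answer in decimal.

3007 = (11,11,15)_16 → 11² + 11² + 15² = 121 + 121 + 225 = 467
467 = (1,13,3)_16 → 1² + 13² + 3² = 1 + 169 + 9 = 179
179 = (11,3)_16 → 11² + 3² = 121 + 9 = 130
130 = (8,2)_16 → 8² + 2² = 64 + 4 = 68
68 = (4,4)_16 → 4² + 4² = 16 + 16 = 32

32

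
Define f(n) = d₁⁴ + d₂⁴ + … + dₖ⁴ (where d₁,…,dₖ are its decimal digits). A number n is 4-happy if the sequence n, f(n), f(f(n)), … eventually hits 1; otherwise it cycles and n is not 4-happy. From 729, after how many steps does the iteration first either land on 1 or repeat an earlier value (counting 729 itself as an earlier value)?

729 → 7⁴ + 2⁴ + 9⁴ = 2401 + 16 + 6561 = 8978
8978 → 8⁴ + 9⁴ + 7⁴ + 8⁴ = 4096 + 6561 + 2401 + 4096 = 17154
17154 → 1⁴ + 7⁴ + 1⁴ + 5⁴ + 4⁴ = 1 + 2401 + 1 + 625 + 256 = 3284
3284 → 3⁴ + 2⁴ + 8⁴ + 4⁴ = 81 + 16 + 4096 + 256 = 4449
4449 → 4⁴ + 4⁴ + 4⁴ + 9⁴ = 256 + 256 + 256 + 6561 = 7329
7329 → 7⁴ + 3⁴ + 2⁴ + 9⁴ = 2401 + 81 + 16 + 6561 = 9059
9059 → 9⁴ + 0⁴ + 5⁴ + 9⁴ = 6561 + 0 + 625 + 6561 = 13747
13747 → 1⁴ + 3⁴ + 7⁴ + 4⁴ + 7⁴ = 1 + 81 + 2401 + 256 + 2401 = 5140
5140 → 5⁴ + 1⁴ + 4⁴ + 0⁴ = 625 + 1 + 256 + 0 = 882
882 → 8⁴ + 8⁴ + 2⁴ = 4096 + 4096 + 16 = 8208
8208 → 8⁴ + 2⁴ + 0⁴ + 8⁴ = 4096 + 16 + 0 + 4096 = 8208  — 8208 repeats.
That took 11 steps.

11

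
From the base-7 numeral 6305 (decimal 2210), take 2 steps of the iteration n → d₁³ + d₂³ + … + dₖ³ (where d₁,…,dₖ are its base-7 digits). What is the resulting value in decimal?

2210 = (6,3,0,5)_7 → 6³ + 3³ + 0³ + 5³ = 368
368 = (1,0,3,4)_7 → 1³ + 0³ + 3³ + 4³ = 92

92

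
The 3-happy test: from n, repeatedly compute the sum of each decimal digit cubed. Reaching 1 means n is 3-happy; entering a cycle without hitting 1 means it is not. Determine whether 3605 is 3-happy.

not 3-happy

3605 → 3³ + 6³ + 0³ + 5³ = 27 + 216 + 0 + 125 = 368
368 → 3³ + 6³ + 8³ = 27 + 216 + 512 = 755
755 → 7³ + 5³ + 5³ = 343 + 125 + 125 = 593
593 → 5³ + 9³ + 3³ = 125 + 729 + 27 = 881
881 → 8³ + 8³ + 1³ = 512 + 512 + 1 = 1025
1025 → 1³ + 0³ + 2³ + 5³ = 1 + 0 + 8 + 125 = 134
134 → 1³ + 3³ + 4³ = 1 + 27 + 64 = 92
92 → 9³ + 2³ = 729 + 8 = 737
737 → 7³ + 3³ + 7³ = 343 + 27 + 343 = 713
713 → 7³ + 1³ + 3³ = 343 + 1 + 27 = 371
371 → 3³ + 7³ + 1³ = 27 + 343 + 1 = 371  — 371 already seen; the sequence cycles without reaching 1.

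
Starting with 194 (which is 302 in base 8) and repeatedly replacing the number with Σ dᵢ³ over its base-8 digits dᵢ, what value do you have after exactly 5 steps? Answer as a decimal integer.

194 = (3,0,2)_8 → 35
35 = (4,3)_8 → 91
91 = (1,3,3)_8 → 55
55 = (6,7)_8 → 559
559 = (1,0,5,7)_8 → 469

469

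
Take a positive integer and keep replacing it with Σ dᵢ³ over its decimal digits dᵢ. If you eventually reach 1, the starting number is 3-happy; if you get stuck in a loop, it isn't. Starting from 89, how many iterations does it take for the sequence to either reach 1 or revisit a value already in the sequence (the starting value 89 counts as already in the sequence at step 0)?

4

89 → 8³ + 9³ = 512 + 729 = 1241
1241 → 1³ + 2³ + 4³ + 1³ = 1 + 8 + 64 + 1 = 74
74 → 7³ + 4³ = 343 + 64 = 407
407 → 4³ + 0³ + 7³ = 64 + 0 + 343 = 407  — 407 repeats.
That took 4 steps.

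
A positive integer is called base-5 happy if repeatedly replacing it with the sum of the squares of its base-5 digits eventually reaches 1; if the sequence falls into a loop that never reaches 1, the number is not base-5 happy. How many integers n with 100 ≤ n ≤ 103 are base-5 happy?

1

100: 100 → 16 → 10 → 4 → 16  (repeats 16)
101: 101 → 17 → 13 → 13  (repeats 13)
102: 102 → 20 → 16 → 10 → 4 → 16  (repeats 16)
103: 103 → 25 → 1  (reaches 1)
base-5 happy: 103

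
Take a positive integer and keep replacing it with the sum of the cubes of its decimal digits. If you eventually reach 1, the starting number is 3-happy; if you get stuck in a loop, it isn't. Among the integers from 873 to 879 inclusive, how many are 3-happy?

873: 873 → 882 → 1032 → 36 → 243 → 99 → 1458 → 702 → 351 → 153 → 153  — not 3-happy
874: 874 → 919 → 1459 → 919  — not 3-happy
875: 875 → 980 → 1241 → 74 → 407 → 407  — not 3-happy
876: 876 → 1071 → 345 → 216 → 225 → 141 → 66 → 432 → 99 → 1458 → 702 → 351 → 153 → 153  — not 3-happy
877: 877 → 1198 → 1243 → 100 → 1  — 3-happy
878: 878 → 1367 → 587 → 980 → 1241 → 74 → 407 → 407  — not 3-happy
879: 879 → 1584 → 702 → 351 → 153 → 153  — not 3-happy
3-happy: 877

1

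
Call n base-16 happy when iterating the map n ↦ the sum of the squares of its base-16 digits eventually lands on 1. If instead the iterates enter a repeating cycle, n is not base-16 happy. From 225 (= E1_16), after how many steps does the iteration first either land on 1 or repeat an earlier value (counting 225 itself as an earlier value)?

8

225 = (14,1)_16 → 14² + 1² = 196 + 1 = 197
197 = (12,5)_16 → 12² + 5² = 144 + 25 = 169
169 = (10,9)_16 → 10² + 9² = 100 + 81 = 181
181 = (11,5)_16 → 11² + 5² = 121 + 25 = 146
146 = (9,2)_16 → 9² + 2² = 81 + 4 = 85
85 = (5,5)_16 → 5² + 5² = 25 + 25 = 50
50 = (3,2)_16 → 3² + 2² = 9 + 4 = 13
13 = (13)_16 → 13² = 169  — 169 repeats.
That took 8 steps.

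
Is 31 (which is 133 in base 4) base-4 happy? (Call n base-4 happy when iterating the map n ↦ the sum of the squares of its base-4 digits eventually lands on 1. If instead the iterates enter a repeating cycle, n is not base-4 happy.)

base-4 happy

31 = (1,3,3)_4 → 1² + 3² + 3² = 19
19 = (1,0,3)_4 → 1² + 0² + 3² = 10
10 = (2,2)_4 → 2² + 2² = 8
8 = (2,0)_4 → 2² + 0² = 4
4 = (1,0)_4 → 1² + 0² = 1  — reached 1.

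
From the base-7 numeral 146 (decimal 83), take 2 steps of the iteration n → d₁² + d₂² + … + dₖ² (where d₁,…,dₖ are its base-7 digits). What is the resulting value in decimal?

17

83 = (1,4,6)_7 → 53
53 = (1,0,4)_7 → 17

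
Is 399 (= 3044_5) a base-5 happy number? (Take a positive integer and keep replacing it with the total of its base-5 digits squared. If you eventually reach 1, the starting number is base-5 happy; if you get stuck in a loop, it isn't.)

399 = (3,0,4,4)_5 → 3² + 0² + 4² + 4² = 9 + 0 + 16 + 16 = 41
41 = (1,3,1)_5 → 1² + 3² + 1² = 1 + 9 + 1 = 11
11 = (2,1)_5 → 2² + 1² = 4 + 1 = 5
5 = (1,0)_5 → 1² + 0² = 1 + 0 = 1  — reached 1.

base-5 happy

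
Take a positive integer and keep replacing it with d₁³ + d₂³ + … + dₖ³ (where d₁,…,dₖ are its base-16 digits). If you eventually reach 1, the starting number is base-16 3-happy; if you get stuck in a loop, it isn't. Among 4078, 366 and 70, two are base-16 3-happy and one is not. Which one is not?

4078: 4078 → 8863 → 4120 → 514 → 16 → 1  — reaches 1 (base-16 3-happy)
366: 366 → 2961 → 2061 → 2709 → 1854 → 3114 → 2736 → 2331 → 2061  — repeats 2061 (not base-16 3-happy)
70: 70 → 280 → 514 → 16 → 1  — reaches 1 (base-16 3-happy)

366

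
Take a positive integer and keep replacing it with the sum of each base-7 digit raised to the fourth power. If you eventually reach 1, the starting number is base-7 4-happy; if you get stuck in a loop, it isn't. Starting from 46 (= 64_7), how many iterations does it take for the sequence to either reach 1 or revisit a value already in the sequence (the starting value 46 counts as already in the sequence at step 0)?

46 = (6,4)_7 → 6⁴ + 4⁴ = 1552
1552 = (4,3,4,5)_7 → 4⁴ + 3⁴ + 4⁴ + 5⁴ = 1218
1218 = (3,3,6,0)_7 → 3⁴ + 3⁴ + 6⁴ + 0⁴ = 1458
1458 = (4,1,5,2)_7 → 4⁴ + 1⁴ + 5⁴ + 2⁴ = 898
898 = (2,4,2,2)_7 → 2⁴ + 4⁴ + 2⁴ + 2⁴ = 304
304 = (6,1,3)_7 → 6⁴ + 1⁴ + 3⁴ = 1378
1378 = (4,0,0,6)_7 → 4⁴ + 0⁴ + 0⁴ + 6⁴ = 1552  — 1552 repeats.
That took 7 steps.

7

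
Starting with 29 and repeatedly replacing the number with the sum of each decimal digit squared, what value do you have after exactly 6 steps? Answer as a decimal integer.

29 → 2² + 9² = 4 + 81 = 85
85 → 8² + 5² = 64 + 25 = 89
89 → 8² + 9² = 64 + 81 = 145
145 → 1² + 4² + 5² = 1 + 16 + 25 = 42
42 → 4² + 2² = 16 + 4 = 20
20 → 2² + 0² = 4 + 0 = 4

4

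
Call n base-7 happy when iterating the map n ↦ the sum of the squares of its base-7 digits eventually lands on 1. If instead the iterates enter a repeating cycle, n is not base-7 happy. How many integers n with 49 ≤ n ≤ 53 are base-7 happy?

1

49: 49 → 1  (reaches 1)
50: 50 → 2 → 4 → 16 → 8 → 2  (repeats 2)
51: 51 → 5 → 25 → 25  (repeats 25)
52: 52 → 10 → 10  (repeats 10)
53: 53 → 17 → 13 → 37 → 29 → 17  (repeats 17)
base-7 happy: 49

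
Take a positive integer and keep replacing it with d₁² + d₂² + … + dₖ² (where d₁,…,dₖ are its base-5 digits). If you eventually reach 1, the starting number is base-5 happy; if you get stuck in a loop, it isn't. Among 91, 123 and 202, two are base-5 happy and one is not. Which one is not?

91: 91 → 19 → 25 → 1  — reaches 1 (base-5 happy)
123: 123 → 41 → 11 → 5 → 1  — reaches 1 (base-5 happy)
202: 202 → 14 → 20 → 16 → 10 → 4 → 16  — repeats 16 (not base-5 happy)

202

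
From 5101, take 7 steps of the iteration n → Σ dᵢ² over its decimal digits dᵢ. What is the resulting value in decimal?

89

5101 → 5² + 1² + 0² + 1² = 27
27 → 2² + 7² = 53
53 → 5² + 3² = 34
34 → 3² + 4² = 25
25 → 2² + 5² = 29
29 → 2² + 9² = 85
85 → 8² + 5² = 89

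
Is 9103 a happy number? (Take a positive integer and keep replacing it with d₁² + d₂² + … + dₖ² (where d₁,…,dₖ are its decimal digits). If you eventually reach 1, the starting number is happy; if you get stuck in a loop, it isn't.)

happy

9103 → 91
91 → 82
82 → 68
68 → 100
100 → 1  — reached 1.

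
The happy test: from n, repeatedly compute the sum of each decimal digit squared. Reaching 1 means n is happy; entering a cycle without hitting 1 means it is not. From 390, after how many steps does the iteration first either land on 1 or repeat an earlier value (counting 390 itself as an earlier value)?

13

390 → 90
90 → 81
81 → 65
65 → 61
61 → 37
37 → 58
58 → 89
89 → 145
145 → 42
42 → 20
20 → 4
4 → 16
16 → 37  — 37 repeats.
That took 13 steps.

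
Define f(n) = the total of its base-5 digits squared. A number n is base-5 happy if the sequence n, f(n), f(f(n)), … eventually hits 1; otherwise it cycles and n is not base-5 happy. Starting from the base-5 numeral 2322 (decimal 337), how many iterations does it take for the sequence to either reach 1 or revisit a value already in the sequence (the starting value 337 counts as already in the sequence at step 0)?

337 = (2,3,2,2)_5 → 2² + 3² + 2² + 2² = 4 + 9 + 4 + 4 = 21
21 = (4,1)_5 → 4² + 1² = 16 + 1 = 17
17 = (3,2)_5 → 3² + 2² = 9 + 4 = 13
13 = (2,3)_5 → 2² + 3² = 4 + 9 = 13  — 13 repeats.
That took 4 steps.

4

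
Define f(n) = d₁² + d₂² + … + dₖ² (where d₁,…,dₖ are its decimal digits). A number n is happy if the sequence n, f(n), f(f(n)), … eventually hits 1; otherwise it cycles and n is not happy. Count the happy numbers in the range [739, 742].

1

739: 739 → 139 → 91 → 82 → 68 → 100 → 1  — happy
740: 740 → 65 → 61 → 37 → 58 → 89 → 145 → 42 → 20 → 4 → 16 → 37  — not happy
741: 741 → 66 → 72 → 53 → 34 → 25 → 29 → 85 → 89 → 145 → 42 → 20 → 4 → 16 → 37 → 58 → 89  — not happy
742: 742 → 69 → 117 → 51 → 26 → 40 → 16 → 37 → 58 → 89 → 145 → 42 → 20 → 4 → 16  — not happy
happy: 739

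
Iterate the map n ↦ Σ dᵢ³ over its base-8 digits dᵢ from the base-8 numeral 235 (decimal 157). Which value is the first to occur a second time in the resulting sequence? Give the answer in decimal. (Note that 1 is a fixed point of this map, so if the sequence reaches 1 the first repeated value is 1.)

1

157 = (2,3,5)_8 → 160
160 = (2,4,0)_8 → 72
72 = (1,1,0)_8 → 2
2 = (2)_8 → 8
8 = (1,0)_8 → 1  — reached the fixed point 1.
1 → 1, so 1 is the first repeated value.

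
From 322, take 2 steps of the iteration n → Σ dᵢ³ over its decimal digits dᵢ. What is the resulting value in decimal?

322 → 3³ + 2³ + 2³ = 43
43 → 4³ + 3³ = 91

91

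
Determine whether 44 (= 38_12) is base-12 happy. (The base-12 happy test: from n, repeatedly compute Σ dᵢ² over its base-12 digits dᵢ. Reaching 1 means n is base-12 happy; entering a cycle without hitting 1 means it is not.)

44 = (3,8)_12 → 3² + 8² = 9 + 64 = 73
73 = (6,1)_12 → 6² + 1² = 36 + 1 = 37
37 = (3,1)_12 → 3² + 1² = 9 + 1 = 10
10 = (10)_12 → 10² = 100
100 = (8,4)_12 → 8² + 4² = 64 + 16 = 80
80 = (6,8)_12 → 6² + 8² = 36 + 64 = 100  — 100 already seen; the sequence cycles without reaching 1.

not base-12 happy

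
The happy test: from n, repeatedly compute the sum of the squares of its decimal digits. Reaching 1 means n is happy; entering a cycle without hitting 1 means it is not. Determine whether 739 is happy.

739 → 7² + 3² + 9² = 139
139 → 1² + 3² + 9² = 91
91 → 9² + 1² = 82
82 → 8² + 2² = 68
68 → 6² + 8² = 100
100 → 1² + 0² + 0² = 1  — reached 1.

happy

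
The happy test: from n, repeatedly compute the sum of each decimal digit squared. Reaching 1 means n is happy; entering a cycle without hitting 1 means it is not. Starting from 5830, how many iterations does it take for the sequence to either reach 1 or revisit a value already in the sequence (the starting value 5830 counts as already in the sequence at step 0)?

5830 → 5² + 8² + 3² + 0² = 98
98 → 9² + 8² = 145
145 → 1² + 4² + 5² = 42
42 → 4² + 2² = 20
20 → 2² + 0² = 4
4 → 4² = 16
16 → 1² + 6² = 37
37 → 3² + 7² = 58
58 → 5² + 8² = 89
89 → 8² + 9² = 145  — 145 repeats.
That took 10 steps.

10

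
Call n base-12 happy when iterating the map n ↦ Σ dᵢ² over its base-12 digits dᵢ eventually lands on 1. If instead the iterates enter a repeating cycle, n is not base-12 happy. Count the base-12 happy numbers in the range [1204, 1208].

1

1204: 1204 → 96 → 64 → 41 → 34 → 104 → 128 → 164 → 66 → 61 → 26 → 8 → 64  — not base-12 happy
1205: 1205 → 105 → 145 → 2 → 4 → 16 → 17 → 26 → 8 → 64 → 41 → 34 → 104 → 128 → 164 → 66 → 61 → 26  — not base-12 happy
1206: 1206 → 116 → 145 → 2 → 4 → 16 → 17 → 26 → 8 → 64 → 41 → 34 → 104 → 128 → 164 → 66 → 61 → 26  — not base-12 happy
1207: 1207 → 129 → 181 → 11 → 121 → 101 → 89 → 74 → 40 → 25 → 5 → 25  — not base-12 happy
1208: 1208 → 144 → 1  — base-12 happy
base-12 happy: 1208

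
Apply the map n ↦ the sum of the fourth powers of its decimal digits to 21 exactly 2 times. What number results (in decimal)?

21 → 2⁴ + 1⁴ = 16 + 1 = 17
17 → 1⁴ + 7⁴ = 1 + 2401 = 2402

2402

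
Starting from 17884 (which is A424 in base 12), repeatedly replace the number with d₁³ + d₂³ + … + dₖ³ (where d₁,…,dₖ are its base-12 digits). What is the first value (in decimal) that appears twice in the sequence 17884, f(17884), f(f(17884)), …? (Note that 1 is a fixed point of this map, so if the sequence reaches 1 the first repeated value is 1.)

17884 = (10,4,2,4)_12 → 10³ + 4³ + 2³ + 4³ = 1000 + 64 + 8 + 64 = 1136
1136 = (7,10,8)_12 → 7³ + 10³ + 8³ = 343 + 1000 + 512 = 1855
1855 = (1,0,10,7)_12 → 1³ + 0³ + 10³ + 7³ = 1 + 0 + 1000 + 343 = 1344
1344 = (9,4,0)_12 → 9³ + 4³ + 0³ = 729 + 64 + 0 = 793
793 = (5,6,1)_12 → 5³ + 6³ + 1³ = 125 + 216 + 1 = 342
342 = (2,4,6)_12 → 2³ + 4³ + 6³ = 8 + 64 + 216 = 288
288 = (2,0,0)_12 → 2³ + 0³ + 0³ = 8 + 0 + 0 = 8
8 = (8)_12 → 8³ = 512
512 = (3,6,8)_12 → 3³ + 6³ + 8³ = 27 + 216 + 512 = 755
755 = (5,2,11)_12 → 5³ + 2³ + 11³ = 125 + 8 + 1331 = 1464
1464 = (10,2,0)_12 → 10³ + 2³ + 0³ = 1000 + 8 + 0 = 1008
1008 = (7,0,0)_12 → 7³ + 0³ + 0³ = 343 + 0 + 0 = 343
343 = (2,4,7)_12 → 2³ + 4³ + 7³ = 8 + 64 + 343 = 415
415 = (2,10,7)_12 → 2³ + 10³ + 7³ = 8 + 1000 + 343 = 1351
1351 = (9,4,7)_12 → 9³ + 4³ + 7³ = 729 + 64 + 343 = 1136  — 1136 already appeared earlier.

1136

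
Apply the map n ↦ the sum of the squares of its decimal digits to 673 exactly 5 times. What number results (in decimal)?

673 → 6² + 7² + 3² = 36 + 49 + 9 = 94
94 → 9² + 4² = 81 + 16 = 97
97 → 9² + 7² = 81 + 49 = 130
130 → 1² + 3² + 0² = 1 + 9 + 0 = 10
10 → 1² + 0² = 1 + 0 = 1

1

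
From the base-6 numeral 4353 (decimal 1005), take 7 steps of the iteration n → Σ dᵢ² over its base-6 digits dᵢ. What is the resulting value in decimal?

29

1005 = (4,3,5,3)_6 → 4² + 3² + 5² + 3² = 16 + 9 + 25 + 9 = 59
59 = (1,3,5)_6 → 1² + 3² + 5² = 1 + 9 + 25 = 35
35 = (5,5)_6 → 5² + 5² = 25 + 25 = 50
50 = (1,2,2)_6 → 1² + 2² + 2² = 1 + 4 + 4 = 9
9 = (1,3)_6 → 1² + 3² = 1 + 9 = 10
10 = (1,4)_6 → 1² + 4² = 1 + 16 = 17
17 = (2,5)_6 → 2² + 5² = 4 + 25 = 29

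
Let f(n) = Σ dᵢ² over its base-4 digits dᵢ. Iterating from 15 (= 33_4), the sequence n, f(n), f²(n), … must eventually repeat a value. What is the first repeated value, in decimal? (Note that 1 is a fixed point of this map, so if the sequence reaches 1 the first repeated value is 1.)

1

15 = (3,3)_4 → 3² + 3² = 18
18 = (1,0,2)_4 → 1² + 0² + 2² = 5
5 = (1,1)_4 → 1² + 1² = 2
2 = (2)_4 → 2² = 4
4 = (1,0)_4 → 1² + 0² = 1  — reached the fixed point 1.
1 → 1, so 1 is the first repeated value.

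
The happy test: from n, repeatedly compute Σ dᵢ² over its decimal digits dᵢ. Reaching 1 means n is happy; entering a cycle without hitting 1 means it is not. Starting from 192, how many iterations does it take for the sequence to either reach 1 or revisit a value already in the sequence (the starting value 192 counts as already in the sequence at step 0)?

192 → 1² + 9² + 2² = 86
86 → 8² + 6² = 100
100 → 1² + 0² + 0² = 1  — reached 1.
That took 3 steps.

3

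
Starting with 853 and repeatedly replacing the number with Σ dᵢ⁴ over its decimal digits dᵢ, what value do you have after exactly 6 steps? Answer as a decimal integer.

13139

853 → 4802
4802 → 4368
4368 → 5729
5729 → 9603
9603 → 7938
7938 → 13139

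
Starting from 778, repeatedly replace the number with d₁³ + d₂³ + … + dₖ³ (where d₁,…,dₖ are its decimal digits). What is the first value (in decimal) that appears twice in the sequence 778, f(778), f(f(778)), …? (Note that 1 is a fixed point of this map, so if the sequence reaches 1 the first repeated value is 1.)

778 → 7³ + 7³ + 8³ = 1198
1198 → 1³ + 1³ + 9³ + 8³ = 1243
1243 → 1³ + 2³ + 4³ + 3³ = 100
100 → 1³ + 0³ + 0³ = 1  — reached the fixed point 1.
1 → 1, so 1 is the first repeated value.

1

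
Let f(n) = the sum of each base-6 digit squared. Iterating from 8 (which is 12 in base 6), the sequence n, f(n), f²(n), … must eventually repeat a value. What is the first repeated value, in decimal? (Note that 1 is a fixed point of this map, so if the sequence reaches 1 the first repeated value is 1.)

5

8 = (1,2)_6 → 1² + 2² = 5
5 = (5)_6 → 5² = 25
25 = (4,1)_6 → 4² + 1² = 17
17 = (2,5)_6 → 2² + 5² = 29
29 = (4,5)_6 → 4² + 5² = 41
41 = (1,0,5)_6 → 1² + 0² + 5² = 26
26 = (4,2)_6 → 4² + 2² = 20
20 = (3,2)_6 → 3² + 2² = 13
13 = (2,1)_6 → 2² + 1² = 5  — 5 already appeared earlier.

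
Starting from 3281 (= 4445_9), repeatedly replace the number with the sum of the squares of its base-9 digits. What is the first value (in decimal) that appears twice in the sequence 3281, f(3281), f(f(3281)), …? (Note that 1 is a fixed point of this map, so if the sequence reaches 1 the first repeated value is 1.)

3281 = (4,4,4,5)_9 → 4² + 4² + 4² + 5² = 16 + 16 + 16 + 25 = 73
73 = (8,1)_9 → 8² + 1² = 64 + 1 = 65
65 = (7,2)_9 → 7² + 2² = 49 + 4 = 53
53 = (5,8)_9 → 5² + 8² = 25 + 64 = 89
89 = (1,0,8)_9 → 1² + 0² + 8² = 1 + 0 + 64 = 65  — 65 already appeared earlier.

65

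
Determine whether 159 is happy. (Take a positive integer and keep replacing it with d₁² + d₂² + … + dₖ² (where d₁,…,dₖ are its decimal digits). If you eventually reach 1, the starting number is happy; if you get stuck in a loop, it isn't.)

not happy

159 → 1² + 5² + 9² = 1 + 25 + 81 = 107
107 → 1² + 0² + 7² = 1 + 0 + 49 = 50
50 → 5² + 0² = 25 + 0 = 25
25 → 2² + 5² = 4 + 25 = 29
29 → 2² + 9² = 4 + 81 = 85
85 → 8² + 5² = 64 + 25 = 89
89 → 8² + 9² = 64 + 81 = 145
145 → 1² + 4² + 5² = 1 + 16 + 25 = 42
42 → 4² + 2² = 16 + 4 = 20
20 → 2² + 0² = 4 + 0 = 4
4 → 4² = 16
16 → 1² + 6² = 1 + 36 = 37
37 → 3² + 7² = 9 + 49 = 58
58 → 5² + 8² = 25 + 64 = 89  — 89 already seen; the sequence cycles without reaching 1.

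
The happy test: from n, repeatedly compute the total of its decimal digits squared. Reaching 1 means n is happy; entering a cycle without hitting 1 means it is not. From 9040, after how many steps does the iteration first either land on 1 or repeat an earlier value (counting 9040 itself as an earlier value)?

9040 → 97
97 → 130
130 → 10
10 → 1  — reached 1.
That took 4 steps.

4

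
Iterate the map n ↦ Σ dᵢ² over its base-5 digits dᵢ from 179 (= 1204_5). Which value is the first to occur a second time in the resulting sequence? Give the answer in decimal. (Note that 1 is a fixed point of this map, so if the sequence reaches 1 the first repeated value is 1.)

13

179 = (1,2,0,4)_5 → 1² + 2² + 0² + 4² = 21
21 = (4,1)_5 → 4² + 1² = 17
17 = (3,2)_5 → 3² + 2² = 13
13 = (2,3)_5 → 2² + 3² = 13  — 13 already appeared earlier.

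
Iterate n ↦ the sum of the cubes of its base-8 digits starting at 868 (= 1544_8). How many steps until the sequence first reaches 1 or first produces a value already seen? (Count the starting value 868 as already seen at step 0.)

868 = (1,5,4,4)_8 → 1³ + 5³ + 4³ + 4³ = 254
254 = (3,7,6)_8 → 3³ + 7³ + 6³ = 586
586 = (1,1,1,2)_8 → 1³ + 1³ + 1³ + 2³ = 11
11 = (1,3)_8 → 1³ + 3³ = 28
28 = (3,4)_8 → 3³ + 4³ = 91
91 = (1,3,3)_8 → 1³ + 3³ + 3³ = 55
55 = (6,7)_8 → 6³ + 7³ = 559
559 = (1,0,5,7)_8 → 1³ + 0³ + 5³ + 7³ = 469
469 = (7,2,5)_8 → 7³ + 2³ + 5³ = 476
476 = (7,3,4)_8 → 7³ + 3³ + 4³ = 434
434 = (6,6,2)_8 → 6³ + 6³ + 2³ = 440
440 = (6,7,0)_8 → 6³ + 7³ + 0³ = 559  — 559 repeats.
That took 12 steps.

12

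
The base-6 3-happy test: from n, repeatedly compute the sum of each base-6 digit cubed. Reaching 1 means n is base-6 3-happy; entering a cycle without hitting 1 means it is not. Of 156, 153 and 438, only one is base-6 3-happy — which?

153

156: 156 → 72 → 8 → 9 → 28 → 128 → 62 → 73 → 9  — repeats 9 (not base-6 3-happy)
153: 153 → 92 → 43 → 3 → 27 → 91 → 36 → 1  — reaches 1 (base-6 3-happy)
438: 438 → 9 → 28 → 128 → 62 → 73 → 9  — repeats 9 (not base-6 3-happy)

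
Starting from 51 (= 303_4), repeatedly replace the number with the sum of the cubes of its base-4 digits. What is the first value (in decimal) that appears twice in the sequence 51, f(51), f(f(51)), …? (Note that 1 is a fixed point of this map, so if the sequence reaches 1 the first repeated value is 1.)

51 = (3,0,3)_4 → 54
54 = (3,1,2)_4 → 36
36 = (2,1,0)_4 → 9
9 = (2,1)_4 → 9  — 9 already appeared earlier.

9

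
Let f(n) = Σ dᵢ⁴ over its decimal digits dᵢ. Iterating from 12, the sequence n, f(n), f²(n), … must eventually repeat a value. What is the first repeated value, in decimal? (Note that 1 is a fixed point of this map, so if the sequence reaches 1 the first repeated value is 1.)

12 → 1⁴ + 2⁴ = 1 + 16 = 17
17 → 1⁴ + 7⁴ = 1 + 2401 = 2402
2402 → 2⁴ + 4⁴ + 0⁴ + 2⁴ = 16 + 256 + 0 + 16 = 288
288 → 2⁴ + 8⁴ + 8⁴ = 16 + 4096 + 4096 = 8208
8208 → 8⁴ + 2⁴ + 0⁴ + 8⁴ = 4096 + 16 + 0 + 4096 = 8208  — 8208 already appeared earlier.

8208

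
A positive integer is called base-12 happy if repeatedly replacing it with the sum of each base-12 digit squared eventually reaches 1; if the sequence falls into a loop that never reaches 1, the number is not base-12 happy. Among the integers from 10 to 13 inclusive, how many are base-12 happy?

10: 10 → 100 → 80 → 100  — not base-12 happy
11: 11 → 121 → 101 → 89 → 74 → 40 → 25 → 5 → 25  — not base-12 happy
12: 12 → 1  — base-12 happy
13: 13 → 2 → 4 → 16 → 17 → 26 → 8 → 64 → 41 → 34 → 104 → 128 → 164 → 66 → 61 → 26  — not base-12 happy
base-12 happy: 12

1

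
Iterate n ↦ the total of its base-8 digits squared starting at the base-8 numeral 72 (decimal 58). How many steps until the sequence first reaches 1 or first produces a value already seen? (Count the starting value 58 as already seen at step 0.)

58 = (7,2)_8 → 53
53 = (6,5)_8 → 61
61 = (7,5)_8 → 74
74 = (1,1,2)_8 → 6
6 = (6)_8 → 36
36 = (4,4)_8 → 32
32 = (4,0)_8 → 16
16 = (2,0)_8 → 4
4 = (4)_8 → 16  — 16 repeats.
That took 9 steps.

9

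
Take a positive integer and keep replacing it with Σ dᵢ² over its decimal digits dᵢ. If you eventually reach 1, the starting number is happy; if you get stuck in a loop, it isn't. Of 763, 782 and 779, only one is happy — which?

763

763: 763 → 94 → 97 → 130 → 10 → 1  — reaches 1 (happy)
782: 782 → 117 → 51 → 26 → 40 → 16 → 37 → 58 → 89 → 145 → 42 → 20 → 4 → 16  — repeats 16 (not happy)
779: 779 → 179 → 131 → 11 → 2 → 4 → 16 → 37 → 58 → 89 → 145 → 42 → 20 → 4  — repeats 4 (not happy)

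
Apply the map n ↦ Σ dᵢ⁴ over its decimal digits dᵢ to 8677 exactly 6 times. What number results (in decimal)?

7939

8677 → 8⁴ + 6⁴ + 7⁴ + 7⁴ = 4096 + 1296 + 2401 + 2401 = 10194
10194 → 1⁴ + 0⁴ + 1⁴ + 9⁴ + 4⁴ = 1 + 0 + 1 + 6561 + 256 = 6819
6819 → 6⁴ + 8⁴ + 1⁴ + 9⁴ = 1296 + 4096 + 1 + 6561 = 11954
11954 → 1⁴ + 1⁴ + 9⁴ + 5⁴ + 4⁴ = 1 + 1 + 6561 + 625 + 256 = 7444
7444 → 7⁴ + 4⁴ + 4⁴ + 4⁴ = 2401 + 256 + 256 + 256 = 3169
3169 → 3⁴ + 1⁴ + 6⁴ + 9⁴ = 81 + 1 + 1296 + 6561 = 7939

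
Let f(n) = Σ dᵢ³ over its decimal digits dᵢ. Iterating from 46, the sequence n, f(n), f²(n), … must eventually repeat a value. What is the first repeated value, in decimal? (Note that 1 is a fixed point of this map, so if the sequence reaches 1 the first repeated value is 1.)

133

46 → 4³ + 6³ = 64 + 216 = 280
280 → 2³ + 8³ + 0³ = 8 + 512 + 0 = 520
520 → 5³ + 2³ + 0³ = 125 + 8 + 0 = 133
133 → 1³ + 3³ + 3³ = 1 + 27 + 27 = 55
55 → 5³ + 5³ = 125 + 125 = 250
250 → 2³ + 5³ + 0³ = 8 + 125 + 0 = 133  — 133 already appeared earlier.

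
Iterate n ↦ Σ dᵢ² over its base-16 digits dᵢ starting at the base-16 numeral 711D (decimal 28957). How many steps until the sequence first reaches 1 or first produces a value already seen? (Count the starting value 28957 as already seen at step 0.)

10

28957 = (7,1,1,13)_16 → 220
220 = (13,12)_16 → 313
313 = (1,3,9)_16 → 91
91 = (5,11)_16 → 146
146 = (9,2)_16 → 85
85 = (5,5)_16 → 50
50 = (3,2)_16 → 13
13 = (13)_16 → 169
169 = (10,9)_16 → 181
181 = (11,5)_16 → 146  — 146 repeats.
That took 10 steps.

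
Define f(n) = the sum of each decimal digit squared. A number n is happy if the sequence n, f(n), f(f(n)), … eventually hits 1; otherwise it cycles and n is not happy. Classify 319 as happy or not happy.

319 → 91
91 → 82
82 → 68
68 → 100
100 → 1  — reached 1.

happy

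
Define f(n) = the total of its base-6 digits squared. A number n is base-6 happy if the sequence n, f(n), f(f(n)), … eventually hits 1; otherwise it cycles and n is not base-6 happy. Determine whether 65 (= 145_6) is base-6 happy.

65 = (1,4,5)_6 → 1² + 4² + 5² = 42
42 = (1,1,0)_6 → 1² + 1² + 0² = 2
2 = (2)_6 → 2² = 4
4 = (4)_6 → 4² = 16
16 = (2,4)_6 → 2² + 4² = 20
20 = (3,2)_6 → 3² + 2² = 13
13 = (2,1)_6 → 2² + 1² = 5
5 = (5)_6 → 5² = 25
25 = (4,1)_6 → 4² + 1² = 17
17 = (2,5)_6 → 2² + 5² = 29
29 = (4,5)_6 → 4² + 5² = 41
41 = (1,0,5)_6 → 1² + 0² + 5² = 26
26 = (4,2)_6 → 4² + 2² = 20  — 20 already seen; the sequence cycles without reaching 1.

not base-6 happy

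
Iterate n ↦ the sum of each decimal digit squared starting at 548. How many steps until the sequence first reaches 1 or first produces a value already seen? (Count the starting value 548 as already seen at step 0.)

12

548 → 105
105 → 26
26 → 40
40 → 16
16 → 37
37 → 58
58 → 89
89 → 145
145 → 42
42 → 20
20 → 4
4 → 16  — 16 repeats.
That took 12 steps.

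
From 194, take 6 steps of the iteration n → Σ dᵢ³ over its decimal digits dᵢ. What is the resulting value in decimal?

371

194 → 1³ + 9³ + 4³ = 794
794 → 7³ + 9³ + 4³ = 1136
1136 → 1³ + 1³ + 3³ + 6³ = 245
245 → 2³ + 4³ + 5³ = 197
197 → 1³ + 9³ + 7³ = 1073
1073 → 1³ + 0³ + 7³ + 3³ = 371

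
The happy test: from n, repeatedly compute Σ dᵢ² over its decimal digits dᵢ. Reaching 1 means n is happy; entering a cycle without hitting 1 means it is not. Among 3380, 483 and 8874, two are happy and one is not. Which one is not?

483

3380: 3380 → 82 → 68 → 100 → 1  — reaches 1 (happy)
483: 483 → 89 → 145 → 42 → 20 → 4 → 16 → 37 → 58 → 89  — repeats 89 (not happy)
8874: 8874 → 193 → 91 → 82 → 68 → 100 → 1  — reaches 1 (happy)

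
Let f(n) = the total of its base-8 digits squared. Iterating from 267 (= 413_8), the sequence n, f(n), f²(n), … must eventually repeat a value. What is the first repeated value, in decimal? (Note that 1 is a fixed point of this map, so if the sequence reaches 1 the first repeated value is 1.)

26

267 = (4,1,3)_8 → 4² + 1² + 3² = 16 + 1 + 9 = 26
26 = (3,2)_8 → 3² + 2² = 9 + 4 = 13
13 = (1,5)_8 → 1² + 5² = 1 + 25 = 26  — 26 already appeared earlier.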